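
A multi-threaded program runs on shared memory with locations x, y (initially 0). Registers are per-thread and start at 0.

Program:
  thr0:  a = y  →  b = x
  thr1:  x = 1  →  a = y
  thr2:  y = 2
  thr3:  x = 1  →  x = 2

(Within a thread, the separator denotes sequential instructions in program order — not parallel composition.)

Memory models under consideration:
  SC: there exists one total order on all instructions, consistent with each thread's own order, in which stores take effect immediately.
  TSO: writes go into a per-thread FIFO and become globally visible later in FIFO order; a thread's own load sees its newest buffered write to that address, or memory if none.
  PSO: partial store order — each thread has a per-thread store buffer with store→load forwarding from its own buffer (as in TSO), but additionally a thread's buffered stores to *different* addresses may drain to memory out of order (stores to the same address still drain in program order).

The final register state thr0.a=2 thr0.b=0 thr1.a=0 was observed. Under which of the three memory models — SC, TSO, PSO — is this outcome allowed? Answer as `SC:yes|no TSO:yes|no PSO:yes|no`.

SC:no TSO:yes PSO:yes

outcome vector order: (thr0.a,thr0.b,thr1.a)
[SC] allowed = {<0 0 0>, <0 0 2>, <0 1 0>, <0 1 2>, <0 2 0>, <0 2 2>, <2 0 2>, <2 1 0>, <2 1 2>, <2 2 0>, <2 2 2>}
[TSO] allowed = {<0 0 0>, <0 0 2>, <0 1 0>, <0 1 2>, <0 2 0>, <0 2 2>, <2 0 0>, <2 0 2>, <2 1 0>, <2 1 2>, <2 2 0>, <2 2 2>}
[PSO] allowed = {<0 0 0>, <0 0 2>, <0 1 0>, <0 1 2>, <0 2 0>, <0 2 2>, <2 0 0>, <2 0 2>, <2 1 0>, <2 1 2>, <2 2 0>, <2 2 2>}
target <2 0 0> ∈ {TSO,PSO}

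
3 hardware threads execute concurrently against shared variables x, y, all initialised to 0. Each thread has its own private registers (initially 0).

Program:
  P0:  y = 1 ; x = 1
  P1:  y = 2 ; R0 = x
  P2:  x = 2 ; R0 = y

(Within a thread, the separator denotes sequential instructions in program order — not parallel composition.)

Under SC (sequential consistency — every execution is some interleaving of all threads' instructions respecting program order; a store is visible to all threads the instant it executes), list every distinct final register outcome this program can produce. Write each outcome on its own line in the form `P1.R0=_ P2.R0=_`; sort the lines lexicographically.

outcome vector order: (P1.R0,P2.R0)
|SC outcomes| = 8

P1.R0=0 P2.R0=1
P1.R0=0 P2.R0=2
P1.R0=1 P2.R0=0
P1.R0=1 P2.R0=1
P1.R0=1 P2.R0=2
P1.R0=2 P2.R0=0
P1.R0=2 P2.R0=1
P1.R0=2 P2.R0=2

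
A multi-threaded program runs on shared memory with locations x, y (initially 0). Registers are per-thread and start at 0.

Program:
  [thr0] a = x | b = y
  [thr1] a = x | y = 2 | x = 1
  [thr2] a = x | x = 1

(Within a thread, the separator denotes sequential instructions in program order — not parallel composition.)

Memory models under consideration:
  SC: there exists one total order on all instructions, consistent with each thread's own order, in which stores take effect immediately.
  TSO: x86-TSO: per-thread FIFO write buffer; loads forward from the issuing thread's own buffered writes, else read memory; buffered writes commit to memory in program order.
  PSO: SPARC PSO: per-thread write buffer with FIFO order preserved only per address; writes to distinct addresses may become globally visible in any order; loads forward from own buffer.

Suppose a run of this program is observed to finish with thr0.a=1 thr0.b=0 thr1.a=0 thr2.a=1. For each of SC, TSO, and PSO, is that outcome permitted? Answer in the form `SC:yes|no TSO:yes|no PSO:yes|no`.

SC:no TSO:no PSO:yes

outcome vector order: (thr0.a,thr0.b,thr1.a,thr2.a)
SC: 11 outcomes — {<0 0 0 0>; <0 0 0 1>; <0 0 1 0>; <0 2 0 0>; <0 2 0 1>; <0 2 1 0>; <1 0 0 0>; <1 0 1 0>; <1 2 0 0>; <1 2 0 1>; <1 2 1 0>}
TSO: 11 outcomes — {<0 0 0 0>; <0 0 0 1>; <0 0 1 0>; <0 2 0 0>; <0 2 0 1>; <0 2 1 0>; <1 0 0 0>; <1 0 1 0>; <1 2 0 0>; <1 2 0 1>; <1 2 1 0>}
PSO: 12 outcomes — {<0 0 0 0>; <0 0 0 1>; <0 0 1 0>; <0 2 0 0>; <0 2 0 1>; <0 2 1 0>; <1 0 0 0>; <1 0 0 1>; <1 0 1 0>; <1 2 0 0>; <1 2 0 1>; <1 2 1 0>}
target <1 0 0 1> ∈ {PSO}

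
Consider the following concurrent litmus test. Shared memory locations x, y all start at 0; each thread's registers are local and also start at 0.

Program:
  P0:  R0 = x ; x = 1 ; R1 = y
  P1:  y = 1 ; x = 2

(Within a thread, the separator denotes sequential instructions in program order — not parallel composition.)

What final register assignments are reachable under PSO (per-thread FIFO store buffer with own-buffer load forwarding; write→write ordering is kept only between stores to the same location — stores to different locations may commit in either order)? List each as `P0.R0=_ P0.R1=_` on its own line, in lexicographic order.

outcome vector order: (P0.R0,P0.R1)
|PSO outcomes| = 4

P0.R0=0 P0.R1=0
P0.R0=0 P0.R1=1
P0.R0=2 P0.R1=0
P0.R0=2 P0.R1=1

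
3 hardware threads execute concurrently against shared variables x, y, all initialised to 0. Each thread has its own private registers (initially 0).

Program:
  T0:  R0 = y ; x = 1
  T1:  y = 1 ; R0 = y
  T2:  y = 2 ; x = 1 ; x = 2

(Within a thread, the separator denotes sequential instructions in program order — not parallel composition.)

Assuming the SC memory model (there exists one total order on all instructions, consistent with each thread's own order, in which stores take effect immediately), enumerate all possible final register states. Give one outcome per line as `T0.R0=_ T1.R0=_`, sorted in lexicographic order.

T0.R0=0 T1.R0=1
T0.R0=0 T1.R0=2
T0.R0=1 T1.R0=1
T0.R0=1 T1.R0=2
T0.R0=2 T1.R0=1
T0.R0=2 T1.R0=2

outcome vector order: (T0.R0,T1.R0)
|SC outcomes| = 6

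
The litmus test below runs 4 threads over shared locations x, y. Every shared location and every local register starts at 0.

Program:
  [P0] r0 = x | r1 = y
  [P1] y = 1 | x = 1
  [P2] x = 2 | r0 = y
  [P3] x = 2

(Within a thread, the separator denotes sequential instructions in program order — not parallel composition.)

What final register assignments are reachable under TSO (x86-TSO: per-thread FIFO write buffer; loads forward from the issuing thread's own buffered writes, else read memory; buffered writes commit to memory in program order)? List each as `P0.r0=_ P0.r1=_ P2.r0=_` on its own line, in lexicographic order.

P0.r0=0 P0.r1=0 P2.r0=0
P0.r0=0 P0.r1=0 P2.r0=1
P0.r0=0 P0.r1=1 P2.r0=0
P0.r0=0 P0.r1=1 P2.r0=1
P0.r0=1 P0.r1=1 P2.r0=0
P0.r0=1 P0.r1=1 P2.r0=1
P0.r0=2 P0.r1=0 P2.r0=0
P0.r0=2 P0.r1=0 P2.r0=1
P0.r0=2 P0.r1=1 P2.r0=0
P0.r0=2 P0.r1=1 P2.r0=1

outcome vector order: (P0.r0,P0.r1,P2.r0)
|TSO outcomes| = 10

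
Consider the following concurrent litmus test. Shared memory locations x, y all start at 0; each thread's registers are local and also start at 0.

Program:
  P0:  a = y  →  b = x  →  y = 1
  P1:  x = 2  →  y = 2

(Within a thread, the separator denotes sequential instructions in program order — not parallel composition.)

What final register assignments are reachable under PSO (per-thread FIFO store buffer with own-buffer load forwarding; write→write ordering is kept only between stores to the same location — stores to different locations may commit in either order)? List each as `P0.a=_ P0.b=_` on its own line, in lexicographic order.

outcome vector order: (P0.a,P0.b)
|PSO outcomes| = 4

P0.a=0 P0.b=0
P0.a=0 P0.b=2
P0.a=2 P0.b=0
P0.a=2 P0.b=2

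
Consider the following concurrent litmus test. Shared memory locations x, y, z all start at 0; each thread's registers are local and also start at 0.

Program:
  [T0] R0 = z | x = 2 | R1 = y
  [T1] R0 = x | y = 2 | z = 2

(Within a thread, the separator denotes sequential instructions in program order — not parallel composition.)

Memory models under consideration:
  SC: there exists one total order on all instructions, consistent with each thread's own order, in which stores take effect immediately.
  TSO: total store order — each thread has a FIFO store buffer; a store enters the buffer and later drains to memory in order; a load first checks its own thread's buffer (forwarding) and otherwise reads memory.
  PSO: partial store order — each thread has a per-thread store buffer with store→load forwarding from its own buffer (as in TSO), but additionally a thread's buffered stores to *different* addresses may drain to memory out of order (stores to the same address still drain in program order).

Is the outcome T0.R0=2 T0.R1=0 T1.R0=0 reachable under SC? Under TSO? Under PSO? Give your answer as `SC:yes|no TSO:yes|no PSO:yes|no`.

SC:no TSO:no PSO:yes

outcome vector order: (T0.R0,T0.R1,T1.R0)
under SC → <0 0 0>; <0 0 2>; <0 2 0>; <0 2 2>; <2 2 0>
under TSO → <0 0 0>; <0 0 2>; <0 2 0>; <0 2 2>; <2 2 0>
under PSO → <0 0 0>; <0 0 2>; <0 2 0>; <0 2 2>; <2 0 0>; <2 2 0>
target <2 0 0> ∈ {PSO}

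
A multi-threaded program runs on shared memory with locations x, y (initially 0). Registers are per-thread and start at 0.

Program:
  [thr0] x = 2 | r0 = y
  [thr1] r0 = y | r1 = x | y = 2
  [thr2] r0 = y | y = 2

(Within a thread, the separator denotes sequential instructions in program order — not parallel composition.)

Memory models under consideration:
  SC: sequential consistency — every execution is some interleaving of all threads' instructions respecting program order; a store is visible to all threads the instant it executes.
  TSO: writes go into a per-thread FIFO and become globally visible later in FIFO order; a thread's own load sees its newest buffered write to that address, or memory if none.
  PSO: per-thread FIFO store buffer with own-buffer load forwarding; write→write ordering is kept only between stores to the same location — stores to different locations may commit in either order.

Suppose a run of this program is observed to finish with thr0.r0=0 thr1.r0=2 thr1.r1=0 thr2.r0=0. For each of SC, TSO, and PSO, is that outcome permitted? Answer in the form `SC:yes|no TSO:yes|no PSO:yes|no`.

SC:no TSO:yes PSO:yes

outcome vector order: (thr0.r0,thr1.r0,thr1.r1,thr2.r0)
SC: 11 outcomes — {0000; 0002; 0020; 0022; 0220; 2000; 2002; 2020; 2022; 2200; 2220}
TSO: 12 outcomes — {0000; 0002; 0020; 0022; 0200; 0220; 2000; 2002; 2020; 2022; 2200; 2220}
PSO: 12 outcomes — {0000; 0002; 0020; 0022; 0200; 0220; 2000; 2002; 2020; 2022; 2200; 2220}
target 0200 ∈ {TSO,PSO}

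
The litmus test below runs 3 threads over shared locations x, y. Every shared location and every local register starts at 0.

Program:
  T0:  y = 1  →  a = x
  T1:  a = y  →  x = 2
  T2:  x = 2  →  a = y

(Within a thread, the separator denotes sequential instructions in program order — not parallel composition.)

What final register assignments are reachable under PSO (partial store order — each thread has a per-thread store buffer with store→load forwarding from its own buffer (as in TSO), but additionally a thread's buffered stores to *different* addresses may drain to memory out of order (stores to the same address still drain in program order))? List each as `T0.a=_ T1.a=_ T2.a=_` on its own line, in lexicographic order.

T0.a=0 T1.a=0 T2.a=0
T0.a=0 T1.a=0 T2.a=1
T0.a=0 T1.a=1 T2.a=0
T0.a=0 T1.a=1 T2.a=1
T0.a=2 T1.a=0 T2.a=0
T0.a=2 T1.a=0 T2.a=1
T0.a=2 T1.a=1 T2.a=0
T0.a=2 T1.a=1 T2.a=1

outcome vector order: (T0.a,T1.a,T2.a)
|PSO outcomes| = 8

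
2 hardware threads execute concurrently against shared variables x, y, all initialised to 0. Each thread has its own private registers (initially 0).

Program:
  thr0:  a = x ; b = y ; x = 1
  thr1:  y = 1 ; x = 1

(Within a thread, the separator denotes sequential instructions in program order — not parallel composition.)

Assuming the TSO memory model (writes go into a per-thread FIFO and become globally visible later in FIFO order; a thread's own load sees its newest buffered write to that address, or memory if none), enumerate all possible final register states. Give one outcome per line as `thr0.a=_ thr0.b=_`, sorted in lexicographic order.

thr0.a=0 thr0.b=0
thr0.a=0 thr0.b=1
thr0.a=1 thr0.b=1

outcome vector order: (thr0.a,thr0.b)
|TSO outcomes| = 3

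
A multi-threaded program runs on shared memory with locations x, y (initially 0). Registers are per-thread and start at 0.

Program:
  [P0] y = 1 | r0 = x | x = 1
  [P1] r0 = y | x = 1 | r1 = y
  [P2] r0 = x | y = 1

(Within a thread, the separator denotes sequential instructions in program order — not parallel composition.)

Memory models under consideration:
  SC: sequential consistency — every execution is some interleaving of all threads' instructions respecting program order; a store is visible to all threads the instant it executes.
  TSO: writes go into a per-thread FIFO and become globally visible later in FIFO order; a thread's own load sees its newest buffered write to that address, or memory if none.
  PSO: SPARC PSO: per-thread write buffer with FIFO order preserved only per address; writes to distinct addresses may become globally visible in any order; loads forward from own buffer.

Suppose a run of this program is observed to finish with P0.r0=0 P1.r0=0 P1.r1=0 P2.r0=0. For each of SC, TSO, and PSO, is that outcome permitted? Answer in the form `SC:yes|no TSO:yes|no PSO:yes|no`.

outcome vector order: (P0.r0,P1.r0,P1.r1,P2.r0)
SC: 10 outcomes — {(0,0,1,0), (0,0,1,1), (0,1,1,0), (0,1,1,1), (1,0,0,0), (1,0,0,1), (1,0,1,0), (1,0,1,1), (1,1,1,0), (1,1,1,1)}
TSO: 12 outcomes — {(0,0,0,0), (0,0,0,1), (0,0,1,0), (0,0,1,1), (0,1,1,0), (0,1,1,1), (1,0,0,0), (1,0,0,1), (1,0,1,0), (1,0,1,1), (1,1,1,0), (1,1,1,1)}
PSO: 12 outcomes — {(0,0,0,0), (0,0,0,1), (0,0,1,0), (0,0,1,1), (0,1,1,0), (0,1,1,1), (1,0,0,0), (1,0,0,1), (1,0,1,0), (1,0,1,1), (1,1,1,0), (1,1,1,1)}
target (0,0,0,0) ∈ {TSO,PSO}

SC:no TSO:yes PSO:yes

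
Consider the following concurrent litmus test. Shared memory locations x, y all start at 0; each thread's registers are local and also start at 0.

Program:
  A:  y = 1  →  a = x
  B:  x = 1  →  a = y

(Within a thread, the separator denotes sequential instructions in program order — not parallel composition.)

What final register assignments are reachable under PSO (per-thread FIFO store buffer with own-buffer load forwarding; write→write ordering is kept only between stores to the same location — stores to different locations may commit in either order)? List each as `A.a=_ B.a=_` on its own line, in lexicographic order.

outcome vector order: (A.a,B.a)
|PSO outcomes| = 4

A.a=0 B.a=0
A.a=0 B.a=1
A.a=1 B.a=0
A.a=1 B.a=1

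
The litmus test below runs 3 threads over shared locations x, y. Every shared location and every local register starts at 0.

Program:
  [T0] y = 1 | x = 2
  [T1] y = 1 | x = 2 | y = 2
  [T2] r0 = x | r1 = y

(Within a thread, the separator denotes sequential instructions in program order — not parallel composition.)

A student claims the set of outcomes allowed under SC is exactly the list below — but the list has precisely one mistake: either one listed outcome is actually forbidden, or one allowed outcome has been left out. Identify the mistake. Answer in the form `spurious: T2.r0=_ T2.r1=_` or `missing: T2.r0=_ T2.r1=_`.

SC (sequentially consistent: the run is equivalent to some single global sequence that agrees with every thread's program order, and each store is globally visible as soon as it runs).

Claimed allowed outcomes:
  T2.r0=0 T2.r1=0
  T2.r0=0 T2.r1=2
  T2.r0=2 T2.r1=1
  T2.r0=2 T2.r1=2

outcome vector order: (T2.r0,T2.r1)
[SC] allowed = {<0 0>; <0 1>; <0 2>; <2 1>; <2 2>}
SC∖claimed = {<0 1>}

missing: T2.r0=0 T2.r1=1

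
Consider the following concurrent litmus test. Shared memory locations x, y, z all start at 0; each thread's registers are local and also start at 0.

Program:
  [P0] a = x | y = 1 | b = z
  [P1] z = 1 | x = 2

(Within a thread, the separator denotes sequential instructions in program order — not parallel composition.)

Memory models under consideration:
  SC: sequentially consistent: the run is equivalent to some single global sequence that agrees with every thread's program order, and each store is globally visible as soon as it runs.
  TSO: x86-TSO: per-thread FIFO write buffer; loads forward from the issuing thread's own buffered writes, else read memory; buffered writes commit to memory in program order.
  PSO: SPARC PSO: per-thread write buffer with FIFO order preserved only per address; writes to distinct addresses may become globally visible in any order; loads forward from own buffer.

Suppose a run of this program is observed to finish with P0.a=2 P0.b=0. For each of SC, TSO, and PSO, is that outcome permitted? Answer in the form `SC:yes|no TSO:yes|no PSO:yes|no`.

outcome vector order: (P0.a,P0.b)
SC: 3 outcomes — {(0,0) (0,1) (2,1)}
TSO: 3 outcomes — {(0,0) (0,1) (2,1)}
PSO: 4 outcomes — {(0,0) (0,1) (2,0) (2,1)}
target (2,0) ∈ {PSO}

SC:no TSO:no PSO:yes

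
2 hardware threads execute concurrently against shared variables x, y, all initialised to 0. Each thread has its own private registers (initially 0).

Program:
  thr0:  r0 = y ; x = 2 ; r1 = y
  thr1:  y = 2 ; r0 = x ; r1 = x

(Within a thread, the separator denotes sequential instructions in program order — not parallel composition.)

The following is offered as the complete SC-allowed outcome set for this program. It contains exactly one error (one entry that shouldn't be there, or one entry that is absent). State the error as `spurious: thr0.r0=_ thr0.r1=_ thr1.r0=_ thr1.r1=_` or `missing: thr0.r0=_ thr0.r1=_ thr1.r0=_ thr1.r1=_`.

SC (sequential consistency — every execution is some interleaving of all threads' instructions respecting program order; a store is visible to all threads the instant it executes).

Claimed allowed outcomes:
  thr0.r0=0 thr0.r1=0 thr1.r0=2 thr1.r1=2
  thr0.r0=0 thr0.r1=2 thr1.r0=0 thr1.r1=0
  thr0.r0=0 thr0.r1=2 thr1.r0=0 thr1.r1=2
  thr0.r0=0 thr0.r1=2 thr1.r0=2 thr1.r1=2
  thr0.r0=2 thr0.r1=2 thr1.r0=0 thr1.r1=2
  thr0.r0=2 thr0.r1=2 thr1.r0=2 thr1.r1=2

outcome vector order: (thr0.r0,thr0.r1,thr1.r0,thr1.r1)
under SC → (0,0,2,2) (0,2,0,0) (0,2,0,2) (0,2,2,2) (2,2,0,0) (2,2,0,2) (2,2,2,2)
SC∖claimed = {(2,2,0,0)}

missing: thr0.r0=2 thr0.r1=2 thr1.r0=0 thr1.r1=0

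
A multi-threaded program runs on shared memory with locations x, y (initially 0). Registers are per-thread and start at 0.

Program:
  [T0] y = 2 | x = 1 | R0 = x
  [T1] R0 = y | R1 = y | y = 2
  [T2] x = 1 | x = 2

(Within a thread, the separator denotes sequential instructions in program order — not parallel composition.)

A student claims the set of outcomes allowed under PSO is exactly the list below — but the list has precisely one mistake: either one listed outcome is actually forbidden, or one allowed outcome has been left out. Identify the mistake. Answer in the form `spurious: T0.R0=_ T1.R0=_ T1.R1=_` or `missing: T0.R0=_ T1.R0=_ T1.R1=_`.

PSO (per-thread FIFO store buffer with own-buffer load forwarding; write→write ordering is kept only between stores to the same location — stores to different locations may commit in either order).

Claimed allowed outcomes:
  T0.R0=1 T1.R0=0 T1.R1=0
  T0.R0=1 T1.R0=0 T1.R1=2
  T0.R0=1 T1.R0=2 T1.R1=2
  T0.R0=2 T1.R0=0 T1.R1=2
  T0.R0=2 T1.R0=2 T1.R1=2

outcome vector order: (T0.R0,T1.R0,T1.R1)
PSO: 6 outcomes — {1/0/0 1/0/2 1/2/2 2/0/0 2/0/2 2/2/2}
PSO∖claimed = {2/0/0}

missing: T0.R0=2 T1.R0=0 T1.R1=0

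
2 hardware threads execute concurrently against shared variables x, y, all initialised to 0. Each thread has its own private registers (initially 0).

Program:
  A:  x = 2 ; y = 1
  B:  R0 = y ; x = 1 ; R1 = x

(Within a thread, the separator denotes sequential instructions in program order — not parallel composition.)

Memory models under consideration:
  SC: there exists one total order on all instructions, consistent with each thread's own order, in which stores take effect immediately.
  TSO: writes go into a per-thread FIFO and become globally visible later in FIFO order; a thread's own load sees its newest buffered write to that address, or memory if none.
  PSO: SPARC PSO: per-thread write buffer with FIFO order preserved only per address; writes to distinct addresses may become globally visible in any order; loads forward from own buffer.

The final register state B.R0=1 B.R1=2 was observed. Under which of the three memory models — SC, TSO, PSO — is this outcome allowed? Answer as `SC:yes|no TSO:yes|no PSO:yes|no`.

outcome vector order: (B.R0,B.R1)
SC (3): 01, 02, 11
TSO (3): 01, 02, 11
PSO (4): 01, 02, 11, 12
target 12 ∈ {PSO}

SC:no TSO:no PSO:yes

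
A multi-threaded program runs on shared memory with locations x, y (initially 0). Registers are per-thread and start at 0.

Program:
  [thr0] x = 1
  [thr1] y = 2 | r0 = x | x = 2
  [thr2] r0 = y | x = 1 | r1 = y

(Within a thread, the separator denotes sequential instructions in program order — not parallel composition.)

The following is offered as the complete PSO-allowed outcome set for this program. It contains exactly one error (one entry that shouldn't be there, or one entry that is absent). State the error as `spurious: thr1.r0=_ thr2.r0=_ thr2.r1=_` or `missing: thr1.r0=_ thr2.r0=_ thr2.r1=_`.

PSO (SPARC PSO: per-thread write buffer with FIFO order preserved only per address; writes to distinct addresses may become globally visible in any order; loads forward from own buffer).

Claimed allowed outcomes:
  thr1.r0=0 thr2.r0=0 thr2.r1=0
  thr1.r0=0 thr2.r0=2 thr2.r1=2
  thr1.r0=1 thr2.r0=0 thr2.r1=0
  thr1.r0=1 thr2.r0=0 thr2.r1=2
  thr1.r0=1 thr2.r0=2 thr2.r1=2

missing: thr1.r0=0 thr2.r0=0 thr2.r1=2

outcome vector order: (thr1.r0,thr2.r0,thr2.r1)
PSO: 6 outcomes — {000 002 022 100 102 122}
PSO∖claimed = {002}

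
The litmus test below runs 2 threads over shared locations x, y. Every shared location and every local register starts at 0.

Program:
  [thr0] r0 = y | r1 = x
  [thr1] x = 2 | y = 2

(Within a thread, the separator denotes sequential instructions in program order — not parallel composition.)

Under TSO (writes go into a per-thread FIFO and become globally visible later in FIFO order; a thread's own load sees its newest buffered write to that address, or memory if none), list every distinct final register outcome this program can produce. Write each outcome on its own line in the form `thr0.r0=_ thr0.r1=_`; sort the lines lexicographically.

outcome vector order: (thr0.r0,thr0.r1)
|TSO outcomes| = 3

thr0.r0=0 thr0.r1=0
thr0.r0=0 thr0.r1=2
thr0.r0=2 thr0.r1=2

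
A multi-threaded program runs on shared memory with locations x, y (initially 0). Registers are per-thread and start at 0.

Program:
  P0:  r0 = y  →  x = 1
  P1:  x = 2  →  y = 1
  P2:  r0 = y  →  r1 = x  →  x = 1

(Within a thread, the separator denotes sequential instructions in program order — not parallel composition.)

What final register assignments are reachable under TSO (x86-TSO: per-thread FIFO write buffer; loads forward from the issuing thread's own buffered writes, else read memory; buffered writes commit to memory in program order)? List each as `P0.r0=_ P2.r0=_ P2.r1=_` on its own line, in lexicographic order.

outcome vector order: (P0.r0,P2.r0,P2.r1)
|TSO outcomes| = 10

P0.r0=0 P2.r0=0 P2.r1=0
P0.r0=0 P2.r0=0 P2.r1=1
P0.r0=0 P2.r0=0 P2.r1=2
P0.r0=0 P2.r0=1 P2.r1=1
P0.r0=0 P2.r0=1 P2.r1=2
P0.r0=1 P2.r0=0 P2.r1=0
P0.r0=1 P2.r0=0 P2.r1=1
P0.r0=1 P2.r0=0 P2.r1=2
P0.r0=1 P2.r0=1 P2.r1=1
P0.r0=1 P2.r0=1 P2.r1=2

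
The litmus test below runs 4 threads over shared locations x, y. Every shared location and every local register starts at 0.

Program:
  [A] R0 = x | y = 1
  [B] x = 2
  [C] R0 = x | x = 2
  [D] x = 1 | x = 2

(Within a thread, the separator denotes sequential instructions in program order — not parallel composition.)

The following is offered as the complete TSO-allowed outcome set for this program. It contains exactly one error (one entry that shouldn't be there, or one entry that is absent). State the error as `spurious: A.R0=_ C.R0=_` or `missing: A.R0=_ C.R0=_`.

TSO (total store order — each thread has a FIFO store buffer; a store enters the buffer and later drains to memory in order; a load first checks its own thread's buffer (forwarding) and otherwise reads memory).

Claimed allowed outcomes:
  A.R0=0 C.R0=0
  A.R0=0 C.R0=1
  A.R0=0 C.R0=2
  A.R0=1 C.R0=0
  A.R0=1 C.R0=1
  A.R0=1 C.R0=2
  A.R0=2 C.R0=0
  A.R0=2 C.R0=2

missing: A.R0=2 C.R0=1

outcome vector order: (A.R0,C.R0)
TSO (9): 0/0 0/1 0/2 1/0 1/1 1/2 2/0 2/1 2/2
TSO∖claimed = {2/1}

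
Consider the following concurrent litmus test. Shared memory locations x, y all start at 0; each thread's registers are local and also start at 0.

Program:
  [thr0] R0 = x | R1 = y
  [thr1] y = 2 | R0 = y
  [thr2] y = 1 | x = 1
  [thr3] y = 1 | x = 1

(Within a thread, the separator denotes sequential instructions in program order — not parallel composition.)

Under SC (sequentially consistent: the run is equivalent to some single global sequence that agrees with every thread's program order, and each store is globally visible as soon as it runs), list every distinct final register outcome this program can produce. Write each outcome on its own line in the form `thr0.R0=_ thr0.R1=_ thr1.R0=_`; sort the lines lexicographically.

outcome vector order: (thr0.R0,thr0.R1,thr1.R0)
|SC outcomes| = 10

thr0.R0=0 thr0.R1=0 thr1.R0=1
thr0.R0=0 thr0.R1=0 thr1.R0=2
thr0.R0=0 thr0.R1=1 thr1.R0=1
thr0.R0=0 thr0.R1=1 thr1.R0=2
thr0.R0=0 thr0.R1=2 thr1.R0=1
thr0.R0=0 thr0.R1=2 thr1.R0=2
thr0.R0=1 thr0.R1=1 thr1.R0=1
thr0.R0=1 thr0.R1=1 thr1.R0=2
thr0.R0=1 thr0.R1=2 thr1.R0=1
thr0.R0=1 thr0.R1=2 thr1.R0=2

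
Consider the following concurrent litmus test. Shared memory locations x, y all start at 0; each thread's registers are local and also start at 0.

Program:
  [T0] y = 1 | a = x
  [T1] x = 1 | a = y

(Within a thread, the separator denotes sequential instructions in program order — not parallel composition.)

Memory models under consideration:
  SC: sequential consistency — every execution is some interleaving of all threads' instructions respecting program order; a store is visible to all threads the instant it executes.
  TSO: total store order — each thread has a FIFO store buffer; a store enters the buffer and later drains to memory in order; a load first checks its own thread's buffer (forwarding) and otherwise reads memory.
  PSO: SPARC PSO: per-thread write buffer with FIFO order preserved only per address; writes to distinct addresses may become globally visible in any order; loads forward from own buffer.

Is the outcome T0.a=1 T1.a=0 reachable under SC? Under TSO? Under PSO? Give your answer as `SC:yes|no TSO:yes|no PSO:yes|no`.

SC:yes TSO:yes PSO:yes

outcome vector order: (T0.a,T1.a)
SC: 3 outcomes — {<0 1>; <1 0>; <1 1>}
TSO: 4 outcomes — {<0 0>; <0 1>; <1 0>; <1 1>}
PSO: 4 outcomes — {<0 0>; <0 1>; <1 0>; <1 1>}
target <1 0> ∈ {SC,TSO,PSO}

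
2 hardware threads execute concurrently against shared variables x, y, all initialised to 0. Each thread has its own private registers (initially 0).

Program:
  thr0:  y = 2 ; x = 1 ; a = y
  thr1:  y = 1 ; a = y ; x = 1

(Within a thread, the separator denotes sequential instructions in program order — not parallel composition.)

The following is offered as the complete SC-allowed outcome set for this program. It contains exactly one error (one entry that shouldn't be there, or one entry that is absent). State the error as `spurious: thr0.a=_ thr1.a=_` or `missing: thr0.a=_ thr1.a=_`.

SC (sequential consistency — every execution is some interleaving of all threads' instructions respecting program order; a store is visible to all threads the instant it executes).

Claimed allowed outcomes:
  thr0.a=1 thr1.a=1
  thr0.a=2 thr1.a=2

missing: thr0.a=2 thr1.a=1

outcome vector order: (thr0.a,thr1.a)
SC (3): 1/1 2/1 2/2
SC∖claimed = {2/1}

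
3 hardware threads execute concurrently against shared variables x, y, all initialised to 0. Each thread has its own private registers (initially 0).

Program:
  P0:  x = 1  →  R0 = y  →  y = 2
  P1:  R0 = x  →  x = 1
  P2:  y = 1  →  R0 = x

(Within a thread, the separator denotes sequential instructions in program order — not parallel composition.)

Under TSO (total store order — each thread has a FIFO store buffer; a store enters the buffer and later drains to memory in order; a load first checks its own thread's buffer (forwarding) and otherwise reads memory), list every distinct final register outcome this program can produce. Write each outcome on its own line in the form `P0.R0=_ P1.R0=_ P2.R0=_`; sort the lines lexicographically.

P0.R0=0 P1.R0=0 P2.R0=0
P0.R0=0 P1.R0=0 P2.R0=1
P0.R0=0 P1.R0=1 P2.R0=0
P0.R0=0 P1.R0=1 P2.R0=1
P0.R0=1 P1.R0=0 P2.R0=0
P0.R0=1 P1.R0=0 P2.R0=1
P0.R0=1 P1.R0=1 P2.R0=0
P0.R0=1 P1.R0=1 P2.R0=1

outcome vector order: (P0.R0,P1.R0,P2.R0)
|TSO outcomes| = 8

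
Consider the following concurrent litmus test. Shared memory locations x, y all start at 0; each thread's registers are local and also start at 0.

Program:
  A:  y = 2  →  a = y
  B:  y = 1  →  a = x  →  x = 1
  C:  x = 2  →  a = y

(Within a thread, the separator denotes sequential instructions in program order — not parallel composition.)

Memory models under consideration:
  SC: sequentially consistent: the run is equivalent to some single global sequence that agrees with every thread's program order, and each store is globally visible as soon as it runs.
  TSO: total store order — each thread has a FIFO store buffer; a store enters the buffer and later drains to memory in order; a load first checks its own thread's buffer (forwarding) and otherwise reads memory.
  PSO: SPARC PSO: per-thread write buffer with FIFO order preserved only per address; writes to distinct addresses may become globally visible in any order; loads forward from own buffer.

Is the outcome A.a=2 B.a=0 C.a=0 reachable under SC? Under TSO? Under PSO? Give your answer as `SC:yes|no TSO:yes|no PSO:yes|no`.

outcome vector order: (A.a,B.a,C.a)
under SC → <1 0 1>, <1 2 0>, <1 2 1>, <1 2 2>, <2 0 1>, <2 0 2>, <2 2 0>, <2 2 1>, <2 2 2>
under TSO → <1 0 0>, <1 0 1>, <1 0 2>, <1 2 0>, <1 2 1>, <1 2 2>, <2 0 0>, <2 0 1>, <2 0 2>, <2 2 0>, <2 2 1>, <2 2 2>
under PSO → <1 0 0>, <1 0 1>, <1 0 2>, <1 2 0>, <1 2 1>, <1 2 2>, <2 0 0>, <2 0 1>, <2 0 2>, <2 2 0>, <2 2 1>, <2 2 2>
target <2 0 0> ∈ {TSO,PSO}

SC:no TSO:yes PSO:yes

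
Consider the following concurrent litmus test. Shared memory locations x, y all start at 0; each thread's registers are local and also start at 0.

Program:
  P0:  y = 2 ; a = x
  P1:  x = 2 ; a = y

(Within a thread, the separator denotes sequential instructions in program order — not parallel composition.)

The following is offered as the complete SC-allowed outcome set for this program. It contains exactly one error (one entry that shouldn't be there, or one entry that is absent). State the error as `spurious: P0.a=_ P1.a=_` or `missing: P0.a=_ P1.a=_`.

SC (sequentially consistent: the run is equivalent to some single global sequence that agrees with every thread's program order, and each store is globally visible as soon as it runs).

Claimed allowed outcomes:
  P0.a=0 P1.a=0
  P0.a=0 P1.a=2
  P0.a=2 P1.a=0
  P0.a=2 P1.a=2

outcome vector order: (P0.a,P1.a)
[SC] allowed = {(0,2) (2,0) (2,2)}
claimed∖SC = {(0,0)}

spurious: P0.a=0 P1.a=0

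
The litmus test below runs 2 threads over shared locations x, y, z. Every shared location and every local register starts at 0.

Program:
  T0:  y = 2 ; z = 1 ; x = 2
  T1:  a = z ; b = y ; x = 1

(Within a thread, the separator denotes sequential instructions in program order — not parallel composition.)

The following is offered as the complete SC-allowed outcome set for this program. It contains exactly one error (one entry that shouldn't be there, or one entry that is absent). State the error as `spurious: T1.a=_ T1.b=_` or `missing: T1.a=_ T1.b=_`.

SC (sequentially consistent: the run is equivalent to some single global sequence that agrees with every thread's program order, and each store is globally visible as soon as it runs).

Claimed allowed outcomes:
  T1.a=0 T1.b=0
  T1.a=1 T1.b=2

missing: T1.a=0 T1.b=2

outcome vector order: (T1.a,T1.b)
SC: 3 outcomes — {(0,0), (0,2), (1,2)}
SC∖claimed = {(0,2)}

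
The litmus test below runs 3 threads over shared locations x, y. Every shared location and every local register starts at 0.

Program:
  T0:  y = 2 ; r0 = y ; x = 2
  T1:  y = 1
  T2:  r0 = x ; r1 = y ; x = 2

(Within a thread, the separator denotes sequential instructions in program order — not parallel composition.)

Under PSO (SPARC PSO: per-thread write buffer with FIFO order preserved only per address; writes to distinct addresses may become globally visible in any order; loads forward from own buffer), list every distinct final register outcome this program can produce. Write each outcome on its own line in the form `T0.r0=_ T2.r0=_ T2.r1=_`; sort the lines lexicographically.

outcome vector order: (T0.r0,T2.r0,T2.r1)
|PSO outcomes| = 10

T0.r0=1 T2.r0=0 T2.r1=0
T0.r0=1 T2.r0=0 T2.r1=1
T0.r0=1 T2.r0=0 T2.r1=2
T0.r0=1 T2.r0=2 T2.r1=1
T0.r0=2 T2.r0=0 T2.r1=0
T0.r0=2 T2.r0=0 T2.r1=1
T0.r0=2 T2.r0=0 T2.r1=2
T0.r0=2 T2.r0=2 T2.r1=0
T0.r0=2 T2.r0=2 T2.r1=1
T0.r0=2 T2.r0=2 T2.r1=2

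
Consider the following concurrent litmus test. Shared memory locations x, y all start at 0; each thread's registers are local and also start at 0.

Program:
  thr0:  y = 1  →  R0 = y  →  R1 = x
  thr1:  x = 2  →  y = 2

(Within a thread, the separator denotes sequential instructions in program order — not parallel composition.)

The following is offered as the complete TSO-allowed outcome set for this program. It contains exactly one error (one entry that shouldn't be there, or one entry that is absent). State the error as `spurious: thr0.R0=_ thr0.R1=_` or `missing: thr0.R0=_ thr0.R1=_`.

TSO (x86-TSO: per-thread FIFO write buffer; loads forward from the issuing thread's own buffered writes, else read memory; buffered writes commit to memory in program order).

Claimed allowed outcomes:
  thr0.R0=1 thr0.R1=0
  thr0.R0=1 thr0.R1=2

outcome vector order: (thr0.R0,thr0.R1)
TSO: 3 outcomes — {10 12 22}
TSO∖claimed = {22}

missing: thr0.R0=2 thr0.R1=2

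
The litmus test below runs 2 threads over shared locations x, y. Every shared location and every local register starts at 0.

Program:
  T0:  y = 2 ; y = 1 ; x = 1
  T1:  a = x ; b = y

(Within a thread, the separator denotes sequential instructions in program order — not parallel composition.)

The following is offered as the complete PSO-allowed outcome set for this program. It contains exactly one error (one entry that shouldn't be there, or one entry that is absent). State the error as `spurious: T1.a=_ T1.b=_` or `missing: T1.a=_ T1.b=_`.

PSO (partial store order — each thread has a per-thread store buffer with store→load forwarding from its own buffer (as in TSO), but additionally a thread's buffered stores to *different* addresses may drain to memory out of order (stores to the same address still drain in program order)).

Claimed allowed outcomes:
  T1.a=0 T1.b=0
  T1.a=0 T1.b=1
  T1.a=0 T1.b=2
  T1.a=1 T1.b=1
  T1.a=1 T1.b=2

missing: T1.a=1 T1.b=0

outcome vector order: (T1.a,T1.b)
PSO (6): 00 01 02 10 11 12
PSO∖claimed = {10}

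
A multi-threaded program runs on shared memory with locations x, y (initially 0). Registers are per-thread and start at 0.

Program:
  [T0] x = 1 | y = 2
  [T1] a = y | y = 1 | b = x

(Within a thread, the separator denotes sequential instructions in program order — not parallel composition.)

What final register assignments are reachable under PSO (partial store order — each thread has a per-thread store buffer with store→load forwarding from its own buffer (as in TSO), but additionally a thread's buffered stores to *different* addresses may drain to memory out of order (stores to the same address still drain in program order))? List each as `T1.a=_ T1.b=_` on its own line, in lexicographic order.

T1.a=0 T1.b=0
T1.a=0 T1.b=1
T1.a=2 T1.b=0
T1.a=2 T1.b=1

outcome vector order: (T1.a,T1.b)
|PSO outcomes| = 4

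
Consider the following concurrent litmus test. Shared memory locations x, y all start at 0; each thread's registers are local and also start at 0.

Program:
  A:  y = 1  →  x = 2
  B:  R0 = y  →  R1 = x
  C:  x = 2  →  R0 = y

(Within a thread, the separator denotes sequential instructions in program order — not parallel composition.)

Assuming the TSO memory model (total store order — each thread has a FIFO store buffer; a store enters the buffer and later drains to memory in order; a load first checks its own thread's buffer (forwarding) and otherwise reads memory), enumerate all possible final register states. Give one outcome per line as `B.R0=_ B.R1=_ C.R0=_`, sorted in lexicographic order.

outcome vector order: (B.R0,B.R1,C.R0)
|TSO outcomes| = 8

B.R0=0 B.R1=0 C.R0=0
B.R0=0 B.R1=0 C.R0=1
B.R0=0 B.R1=2 C.R0=0
B.R0=0 B.R1=2 C.R0=1
B.R0=1 B.R1=0 C.R0=0
B.R0=1 B.R1=0 C.R0=1
B.R0=1 B.R1=2 C.R0=0
B.R0=1 B.R1=2 C.R0=1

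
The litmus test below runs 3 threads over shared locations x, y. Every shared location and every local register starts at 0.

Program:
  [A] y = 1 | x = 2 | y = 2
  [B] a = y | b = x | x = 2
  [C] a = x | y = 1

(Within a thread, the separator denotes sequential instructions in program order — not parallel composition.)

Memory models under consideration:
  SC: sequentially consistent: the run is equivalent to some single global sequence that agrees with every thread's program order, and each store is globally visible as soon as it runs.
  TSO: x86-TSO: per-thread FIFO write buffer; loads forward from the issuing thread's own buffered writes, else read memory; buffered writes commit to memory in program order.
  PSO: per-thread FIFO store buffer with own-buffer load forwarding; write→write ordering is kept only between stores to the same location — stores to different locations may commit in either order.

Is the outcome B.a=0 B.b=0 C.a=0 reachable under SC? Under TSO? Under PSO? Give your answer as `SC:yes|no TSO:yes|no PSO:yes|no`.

outcome vector order: (B.a,B.b,C.a)
SC: 10 outcomes — {0/0/0; 0/0/2; 0/2/0; 0/2/2; 1/0/0; 1/0/2; 1/2/0; 1/2/2; 2/2/0; 2/2/2}
TSO: 10 outcomes — {0/0/0; 0/0/2; 0/2/0; 0/2/2; 1/0/0; 1/0/2; 1/2/0; 1/2/2; 2/2/0; 2/2/2}
PSO: 12 outcomes — {0/0/0; 0/0/2; 0/2/0; 0/2/2; 1/0/0; 1/0/2; 1/2/0; 1/2/2; 2/0/0; 2/0/2; 2/2/0; 2/2/2}
target 0/0/0 ∈ {SC,TSO,PSO}

SC:yes TSO:yes PSO:yes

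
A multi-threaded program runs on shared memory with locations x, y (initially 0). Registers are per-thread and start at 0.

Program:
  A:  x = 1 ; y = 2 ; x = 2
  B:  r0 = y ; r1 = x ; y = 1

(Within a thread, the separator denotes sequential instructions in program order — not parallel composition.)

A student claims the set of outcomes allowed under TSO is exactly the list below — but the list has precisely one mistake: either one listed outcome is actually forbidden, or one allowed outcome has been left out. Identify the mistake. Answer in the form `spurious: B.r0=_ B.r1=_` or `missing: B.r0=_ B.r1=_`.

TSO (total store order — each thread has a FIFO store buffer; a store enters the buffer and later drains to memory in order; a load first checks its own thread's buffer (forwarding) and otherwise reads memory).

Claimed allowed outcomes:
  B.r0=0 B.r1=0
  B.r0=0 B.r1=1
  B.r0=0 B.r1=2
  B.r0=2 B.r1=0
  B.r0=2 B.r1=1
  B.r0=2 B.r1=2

outcome vector order: (B.r0,B.r1)
TSO: 5 outcomes — {<0 0> <0 1> <0 2> <2 1> <2 2>}
claimed∖TSO = {<2 0>}

spurious: B.r0=2 B.r1=0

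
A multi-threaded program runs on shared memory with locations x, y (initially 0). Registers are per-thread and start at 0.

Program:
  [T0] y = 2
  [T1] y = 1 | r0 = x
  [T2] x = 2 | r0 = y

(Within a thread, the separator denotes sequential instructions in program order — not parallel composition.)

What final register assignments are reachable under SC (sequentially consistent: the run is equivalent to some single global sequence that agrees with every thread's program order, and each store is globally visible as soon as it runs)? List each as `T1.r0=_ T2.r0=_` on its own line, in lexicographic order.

outcome vector order: (T1.r0,T2.r0)
|SC outcomes| = 5

T1.r0=0 T2.r0=1
T1.r0=0 T2.r0=2
T1.r0=2 T2.r0=0
T1.r0=2 T2.r0=1
T1.r0=2 T2.r0=2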